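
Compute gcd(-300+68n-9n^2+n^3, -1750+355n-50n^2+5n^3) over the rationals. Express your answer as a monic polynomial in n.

50-3n+n^2

By polynomial division,
  n^3-9n^2+68n-300 = (1/5)(5n^3-50n^2+355n-1750) + (n^2-3n+50)
  5n^3-50n^2+355n-1750 = (5n-35)(n^2-3n+50) + (0)
The last nonzero remainder n^2-3n+50 is already monic.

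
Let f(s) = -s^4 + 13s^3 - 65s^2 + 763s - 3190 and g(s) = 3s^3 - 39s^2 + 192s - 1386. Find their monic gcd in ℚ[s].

s - 11

Repeated division with remainder:
  -s^4 + 13s^3 - 65s^2 + 763s - 3190 = (-(1/3)s)(3s^3 - 39s^2 + 192s - 1386) + (-s^2 + 301s - 3190)
  3s^3 - 39s^2 + 192s - 1386 = (-3s - 864)(-s^2 + 301s - 3190) + (250686s - 2757546)
  -s^2 + 301s - 3190 = (-(1/250686)s + 145/125343)(250686s - 2757546) + (0)
Last nonzero remainder: 250686s - 2757546. Dividing through by 250686 gives the monic gcd s - 11.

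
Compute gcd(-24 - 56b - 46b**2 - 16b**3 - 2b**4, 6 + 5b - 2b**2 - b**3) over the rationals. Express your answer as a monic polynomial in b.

Repeated division with remainder:
  -2b**4 - 16b**3 - 46b**2 - 56b - 24 = (2b + 12)(-b**3 - 2b**2 + 5b + 6) + (-32b**2 - 128b - 96)
  -b**3 - 2b**2 + 5b + 6 = ((1/32)b - 1/16)(-32b**2 - 128b - 96) + (0)
Last nonzero remainder: -32b**2 - 128b - 96. Dividing through by -32 gives the monic gcd b**2 + 4b + 3.

3 + 4b + b**2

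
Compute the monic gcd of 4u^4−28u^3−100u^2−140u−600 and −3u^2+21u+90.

u^2−7u−30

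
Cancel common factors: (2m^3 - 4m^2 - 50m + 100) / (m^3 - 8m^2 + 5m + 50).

By polynomial division,
  2m^3 - 4m^2 - 50m + 100 = (2)(m^3 - 8m^2 + 5m + 50) + (12m^2 - 60m)
  m^3 - 8m^2 + 5m + 50 = ((1/12)m - 1/4)(12m^2 - 60m) + (-10m + 50)
  12m^2 - 60m = (-(6/5)m)(-10m + 50) + (0)
Last nonzero remainder: -10m + 50. Dividing through by -10 gives the monic gcd m - 5.
Cancel m - 5 from numerator and denominator to get the reduced form.

(2m^2 + 6m - 20)/(m^2 - 3m - 10)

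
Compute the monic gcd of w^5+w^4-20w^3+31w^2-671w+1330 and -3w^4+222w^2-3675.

w^2+2w-35

Repeated division with remainder:
  w^5+w^4-20w^3+31w^2-671w+1330 = (-(1/3)w-1/3)(-3w^4+222w^2-3675) + (54w^3+105w^2-1896w+105)
  -3w^4+222w^2-3675 = (-(1/18)w+35/324)(54w^3+105w^2-1896w+105) + ((11375/108)w^2+(11375/54)w-398125/108)
  54w^3+105w^2-1896w+105 = ((5832/11375)w-324/11375)((11375/108)w^2+(11375/54)w-398125/108) + (0)
Last nonzero remainder: (11375/108)w^2+(11375/54)w-398125/108. Dividing through by 11375/108 gives the monic gcd w^2+2w-35.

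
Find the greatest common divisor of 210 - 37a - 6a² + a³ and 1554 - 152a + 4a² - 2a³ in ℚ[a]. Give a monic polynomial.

-7 + a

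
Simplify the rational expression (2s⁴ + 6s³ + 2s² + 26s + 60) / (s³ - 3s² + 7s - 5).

Apply the Euclidean algorithm:
  2s⁴ + 6s³ + 2s² + 26s + 60 = (2s + 12)(s³ - 3s² + 7s - 5) + (24s² - 48s + 120)
  s³ - 3s² + 7s - 5 = ((1/24)s - 1/24)(24s² - 48s + 120) + (0)
Last nonzero remainder: 24s² - 48s + 120. Dividing through by 24 gives the monic gcd s² - 2s + 5.
Cancel s² - 2s + 5 from numerator and denominator to get the reduced form.

(2s² + 10s + 12)/(s - 1)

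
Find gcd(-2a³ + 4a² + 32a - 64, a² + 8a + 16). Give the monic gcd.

Euclidean algorithm in ℚ[a]:
  -2a³ + 4a² + 32a - 64 = (-2a + 20)(a² + 8a + 16) + (-96a - 384)
  a² + 8a + 16 = (-(1/96)a - 1/24)(-96a - 384) + (0)
Last nonzero remainder: -96a - 384. Dividing through by -96 gives the monic gcd a + 4.

a + 4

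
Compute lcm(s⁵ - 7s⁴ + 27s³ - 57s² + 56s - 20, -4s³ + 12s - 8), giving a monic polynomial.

By polynomial division,
  s⁵ - 7s⁴ + 27s³ - 57s² + 56s - 20 = (-(1/4)s² + (7/4)s - 15/2)(-4s³ + 12s - 8) + (-80s² + 160s - 80)
  -4s³ + 12s - 8 = ((1/20)s + 1/10)(-80s² + 160s - 80) + (0)
Last nonzero remainder: -80s² + 160s - 80. Dividing through by -80 gives the monic gcd s² - 2s + 1.
Then lcm(f, g) = f·g / gcd(f, g); expanding and making the result monic gives the answer.

s⁶ - 5s⁵ + 13s⁴ - 3s³ - 58s² + 92s - 40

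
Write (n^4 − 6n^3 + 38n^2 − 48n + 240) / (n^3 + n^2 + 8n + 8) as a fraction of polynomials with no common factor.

(n^2 − 6n + 30)/(n + 1)

Euclidean algorithm in ℚ[n]:
  n^4 − 6n^3 + 38n^2 − 48n + 240 = (n − 7)(n^3 + n^2 + 8n + 8) + (37n^2 + 296)
  n^3 + n^2 + 8n + 8 = ((1/37)n + 1/37)(37n^2 + 296) + (0)
Last nonzero remainder: 37n^2 + 296. Dividing through by 37 gives the monic gcd n^2 + 8.
Cancel n^2 + 8 from numerator and denominator to get the reduced form.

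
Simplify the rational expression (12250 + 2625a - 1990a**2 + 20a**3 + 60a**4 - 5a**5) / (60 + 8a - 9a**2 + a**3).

Apply the Euclidean algorithm:
  -5a**5 + 60a**4 + 20a**3 - 1990a**2 + 2625a + 12250 = (-5a**2 + 15a + 195)(a**3 - 9a**2 + 8a + 60) + (-55a**2 + 165a + 550)
  a**3 - 9a**2 + 8a + 60 = (-(1/55)a + 6/55)(-55a**2 + 165a + 550) + (0)
Last nonzero remainder: -55a**2 + 165a + 550. Dividing through by -55 gives the monic gcd a**2 - 3a - 10.
Cancel a**2 - 3a - 10 from numerator and denominator to get the reduced form.

(-1225 + 105a + 45a**2 - 5a**3)/(-6 + a)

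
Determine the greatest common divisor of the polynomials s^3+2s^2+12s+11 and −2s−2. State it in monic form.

Euclidean algorithm in ℚ[s]:
  s^3+2s^2+12s+11 = (−(1/2)s^2−(1/2)s−11/2)(−2s−2) + (0)
Last nonzero remainder: −2s−2. Dividing through by −2 gives the monic gcd s+1.

s+1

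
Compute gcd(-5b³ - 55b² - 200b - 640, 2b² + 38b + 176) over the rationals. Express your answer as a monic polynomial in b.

b + 8

By polynomial division,
  -5b³ - 55b² - 200b - 640 = (-(5/2)b + 20)(2b² + 38b + 176) + (-520b - 4160)
  2b² + 38b + 176 = (-(1/260)b - 11/260)(-520b - 4160) + (0)
Last nonzero remainder: -520b - 4160. Dividing through by -520 gives the monic gcd b + 8.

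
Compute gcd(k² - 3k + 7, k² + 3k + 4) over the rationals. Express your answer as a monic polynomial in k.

1

Apply the Euclidean algorithm:
  k² - 3k + 7 = (k² + 3k + 4) + (-6k + 3)
  k² + 3k + 4 = (-(1/6)k - 7/12)(-6k + 3) + (23/4)
  -6k + 3 = (-(24/23)k + 12/23)(23/4) + (0)
The last nonzero remainder is the constant 23/4, so the polynomials are coprime and gcd = 1.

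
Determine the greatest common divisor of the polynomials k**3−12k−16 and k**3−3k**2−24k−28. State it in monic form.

k**2+4k+4

Euclidean algorithm in ℚ[k]:
  k**3−12k−16 = (k**3−3k**2−24k−28) + (3k**2+12k+12)
  k**3−3k**2−24k−28 = ((1/3)k−7/3)(3k**2+12k+12) + (0)
Last nonzero remainder: 3k**2+12k+12. Dividing through by 3 gives the monic gcd k**2+4k+4.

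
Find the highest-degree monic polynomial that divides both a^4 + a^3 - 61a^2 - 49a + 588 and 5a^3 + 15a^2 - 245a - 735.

By polynomial division,
  a^4 + a^3 - 61a^2 - 49a + 588 = ((1/5)a - 2/5)(5a^3 + 15a^2 - 245a - 735) + (-6a^2 + 294)
  5a^3 + 15a^2 - 245a - 735 = (-(5/6)a - 5/2)(-6a^2 + 294) + (0)
Last nonzero remainder: -6a^2 + 294. Dividing through by -6 gives the monic gcd a^2 - 49.

a^2 - 49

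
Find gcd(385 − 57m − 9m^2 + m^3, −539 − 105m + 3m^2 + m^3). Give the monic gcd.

−77 − 4m + m^2

Apply the Euclidean algorithm:
  m^3 − 9m^2 − 57m + 385 = (m^3 + 3m^2 − 105m − 539) + (−12m^2 + 48m + 924)
  m^3 + 3m^2 − 105m − 539 = (−(1/12)m − 7/12)(−12m^2 + 48m + 924) + (0)
Last nonzero remainder: −12m^2 + 48m + 924. Dividing through by −12 gives the monic gcd m^2 − 4m − 77.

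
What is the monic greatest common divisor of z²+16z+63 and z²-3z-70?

z+7

By polynomial division,
  z²+16z+63 = (z²-3z-70) + (19z+133)
  z²-3z-70 = ((1/19)z-10/19)(19z+133) + (0)
Last nonzero remainder: 19z+133. Dividing through by 19 gives the monic gcd z+7.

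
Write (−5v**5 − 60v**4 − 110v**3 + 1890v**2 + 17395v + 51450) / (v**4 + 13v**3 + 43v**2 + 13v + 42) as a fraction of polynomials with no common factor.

(−5v**3 + 5v**2 + 35v + 1225)/(v**2 + 1)

By polynomial division,
  −5v**5 − 60v**4 − 110v**3 + 1890v**2 + 17395v + 51450 = (−5v + 5)(v**4 + 13v**3 + 43v**2 + 13v + 42) + (40v**3 + 1740v**2 + 17540v + 51240)
  v**4 + 13v**3 + 43v**2 + 13v + 42 = ((1/40)v − 61/80)(40v**3 + 1740v**2 + 17540v + 51240) + ((3725/4)v**2 + (48425/4)v + 78225/2)
  40v**3 + 1740v**2 + 17540v + 51240 = ((32/745)v + 976/745)((3725/4)v**2 + (48425/4)v + 78225/2) + (0)
Last nonzero remainder: (3725/4)v**2 + (48425/4)v + 78225/2. Dividing through by 3725/4 gives the monic gcd v**2 + 13v + 42.
Cancel v**2 + 13v + 42 from numerator and denominator to get the reduced form.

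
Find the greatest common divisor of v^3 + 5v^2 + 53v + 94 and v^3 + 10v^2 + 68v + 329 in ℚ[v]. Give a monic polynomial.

Repeated division with remainder:
  v^3 + 5v^2 + 53v + 94 = (v^3 + 10v^2 + 68v + 329) + (−5v^2 − 15v − 235)
  v^3 + 10v^2 + 68v + 329 = (−(1/5)v − 7/5)(−5v^2 − 15v − 235) + (0)
Last nonzero remainder: −5v^2 − 15v − 235. Dividing through by −5 gives the monic gcd v^2 + 3v + 47.

v^2 + 3v + 47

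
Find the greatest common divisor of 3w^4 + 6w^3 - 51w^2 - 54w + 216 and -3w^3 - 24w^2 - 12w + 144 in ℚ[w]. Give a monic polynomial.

w^2 + 2w - 8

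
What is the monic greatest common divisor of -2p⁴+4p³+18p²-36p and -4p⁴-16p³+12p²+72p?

p³+p²-6p

Repeated division with remainder:
  -2p⁴+4p³+18p²-36p = (1/2)(-4p⁴-16p³+12p²+72p) + (12p³+12p²-72p)
  -4p⁴-16p³+12p²+72p = (-(1/3)p-1)(12p³+12p²-72p) + (0)
Last nonzero remainder: 12p³+12p²-72p. Dividing through by 12 gives the monic gcd p³+p²-6p.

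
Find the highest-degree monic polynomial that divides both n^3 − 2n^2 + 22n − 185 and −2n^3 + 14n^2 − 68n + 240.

By polynomial division,
  n^3 − 2n^2 + 22n − 185 = (−1/2)(−2n^3 + 14n^2 − 68n + 240) + (5n^2 − 12n − 65)
  −2n^3 + 14n^2 − 68n + 240 = (−(2/5)n + 46/25)(5n^2 − 12n − 65) + (−(1798/25)n + 1798/5)
  5n^2 − 12n − 65 = (−(125/1798)n − 325/1798)(−(1798/25)n + 1798/5) + (0)
Last nonzero remainder: −(1798/25)n + 1798/5. Dividing through by −1798/25 gives the monic gcd n − 5.

n − 5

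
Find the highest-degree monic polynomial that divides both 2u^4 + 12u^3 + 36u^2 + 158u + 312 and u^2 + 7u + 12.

By polynomial division,
  2u^4 + 12u^3 + 36u^2 + 158u + 312 = (2u^2 - 2u + 26)(u^2 + 7u + 12) + (0)
The last nonzero remainder u^2 + 7u + 12 is already monic.

u^2 + 7u + 12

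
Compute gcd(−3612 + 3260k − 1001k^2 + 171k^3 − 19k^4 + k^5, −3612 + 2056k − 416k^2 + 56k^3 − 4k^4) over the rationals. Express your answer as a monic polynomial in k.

−301 + 71k − 11k^2 + k^3

Euclidean algorithm in ℚ[k]:
  k^5 − 19k^4 + 171k^3 − 1001k^2 + 3260k − 3612 = (−(1/4)k + 5/4)(−4k^4 + 56k^3 − 416k^2 + 2056k − 3612) + (−3k^3 + 33k^2 − 213k + 903)
  −4k^4 + 56k^3 − 416k^2 + 2056k − 3612 = ((4/3)k − 4)(−3k^3 + 33k^2 − 213k + 903) + (0)
Last nonzero remainder: −3k^3 + 33k^2 − 213k + 903. Dividing through by −3 gives the monic gcd k^3 − 11k^2 + 71k − 301.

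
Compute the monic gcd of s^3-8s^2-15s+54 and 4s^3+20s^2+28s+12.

s+3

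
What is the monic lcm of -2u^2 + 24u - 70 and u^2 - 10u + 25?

By polynomial division,
  -2u^2 + 24u - 70 = (-2)(u^2 - 10u + 25) + (4u - 20)
  u^2 - 10u + 25 = ((1/4)u - 5/4)(4u - 20) + (0)
Last nonzero remainder: 4u - 20. Dividing through by 4 gives the monic gcd u - 5.
Then lcm(f, g) = f·g / gcd(f, g); expanding and making the result monic gives the answer.

u^3 - 17u^2 + 95u - 175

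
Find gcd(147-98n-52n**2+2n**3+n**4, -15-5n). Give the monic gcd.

Repeated division with remainder:
  n**4+2n**3-52n**2-98n+147 = (-(1/5)n**3+(1/5)n**2+(49/5)n-49/5)(-5n-15) + (0)
Last nonzero remainder: -5n-15. Dividing through by -5 gives the monic gcd n+3.

3+n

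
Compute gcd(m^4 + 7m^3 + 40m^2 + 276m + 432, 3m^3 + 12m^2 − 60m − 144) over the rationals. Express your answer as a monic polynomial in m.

By polynomial division,
  m^4 + 7m^3 + 40m^2 + 276m + 432 = ((1/3)m + 1)(3m^3 + 12m^2 − 60m − 144) + (48m^2 + 384m + 576)
  3m^3 + 12m^2 − 60m − 144 = ((1/16)m − 1/4)(48m^2 + 384m + 576) + (0)
Last nonzero remainder: 48m^2 + 384m + 576. Dividing through by 48 gives the monic gcd m^2 + 8m + 12.

m^2 + 8m + 12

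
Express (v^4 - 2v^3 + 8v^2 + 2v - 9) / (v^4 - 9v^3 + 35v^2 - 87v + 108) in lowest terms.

By polynomial division,
  v^4 - 2v^3 + 8v^2 + 2v - 9 = (v^4 - 9v^3 + 35v^2 - 87v + 108) + (7v^3 - 27v^2 + 89v - 117)
  v^4 - 9v^3 + 35v^2 - 87v + 108 = ((1/7)v - 36/49)(7v^3 - 27v^2 + 89v - 117) + ((120/49)v^2 - (240/49)v + 1080/49)
  7v^3 - 27v^2 + 89v - 117 = ((343/120)v - 637/120)((120/49)v^2 - (240/49)v + 1080/49) + (0)
Last nonzero remainder: (120/49)v^2 - (240/49)v + 1080/49. Dividing through by 120/49 gives the monic gcd v^2 - 2v + 9.
Cancel v^2 - 2v + 9 from numerator and denominator to get the reduced form.

(v^2 - 1)/(v^2 - 7v + 12)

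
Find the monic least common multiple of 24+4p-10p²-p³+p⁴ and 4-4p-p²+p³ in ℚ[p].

Repeated division with remainder:
  p⁴-p³-10p²+4p+24 = (p)(p³-p²-4p+4) + (-6p²+24)
  p³-p²-4p+4 = (-(1/6)p+1/6)(-6p²+24) + (0)
Last nonzero remainder: -6p²+24. Dividing through by -6 gives the monic gcd p²-4.
Then lcm(f, g) = f·g / gcd(f, g); expanding and making the result monic gives the answer.

-24+20p+14p²-9p³-2p⁴+p⁵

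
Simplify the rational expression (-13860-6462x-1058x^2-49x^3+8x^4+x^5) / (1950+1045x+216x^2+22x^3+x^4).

(-462-46x-3x^2+x^3)/(65+11x+x^2)

Apply the Euclidean algorithm:
  x^5+8x^4-49x^3-1058x^2-6462x-13860 = (x-14)(x^4+22x^3+216x^2+1045x+1950) + (43x^3+921x^2+6218x+13440)
  x^4+22x^3+216x^2+1045x+1950 = ((1/43)x+25/1849)(43x^3+921x^2+6218x+13440) + ((108985/1849)x^2+(1198835/1849)x+3269550/1849)
  43x^3+921x^2+6218x+13440 = ((79507/108985)x+828352/108985)((108985/1849)x^2+(1198835/1849)x+3269550/1849) + (0)
Last nonzero remainder: (108985/1849)x^2+(1198835/1849)x+3269550/1849. Dividing through by 108985/1849 gives the monic gcd x^2+11x+30.
Cancel x^2+11x+30 from numerator and denominator to get the reduced form.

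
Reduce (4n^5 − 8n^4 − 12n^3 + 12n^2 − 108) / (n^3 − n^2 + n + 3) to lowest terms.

Apply the Euclidean algorithm:
  4n^5 − 8n^4 − 12n^3 + 12n^2 − 108 = (4n^2 − 4n − 20)(n^3 − n^2 + n + 3) + (−16n^2 + 32n − 48)
  n^3 − n^2 + n + 3 = (−(1/16)n − 1/16)(−16n^2 + 32n − 48) + (0)
Last nonzero remainder: −16n^2 + 32n − 48. Dividing through by −16 gives the monic gcd n^2 − 2n + 3.
Cancel n^2 − 2n + 3 from numerator and denominator to get the reduced form.

(4n^3 − 24n − 36)/(n + 1)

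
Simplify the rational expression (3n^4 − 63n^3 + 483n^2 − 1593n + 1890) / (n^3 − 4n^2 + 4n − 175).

(3n^3 − 42n^2 + 189n − 270)/(n^2 + 3n + 25)

Apply the Euclidean algorithm:
  3n^4 − 63n^3 + 483n^2 − 1593n + 1890 = (3n − 51)(n^3 − 4n^2 + 4n − 175) + (267n^2 − 864n − 7035)
  n^3 − 4n^2 + 4n − 175 = ((1/267)n − 68/23763)(267n^2 − 864n − 7035) + ((220805/7921)n − 1545635/7921)
  267n^2 − 864n − 7035 = ((2114907/220805)n + 1592121/44161)((220805/7921)n − 1545635/7921) + (0)
Last nonzero remainder: (220805/7921)n − 1545635/7921. Dividing through by 220805/7921 gives the monic gcd n − 7.
Cancel n − 7 from numerator and denominator to get the reduced form.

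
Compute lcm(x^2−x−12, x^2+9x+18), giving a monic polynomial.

x^3+5x^2−18x−72

Euclidean algorithm in ℚ[x]:
  x^2−x−12 = (x^2+9x+18) + (−10x−30)
  x^2+9x+18 = (−(1/10)x−3/5)(−10x−30) + (0)
Last nonzero remainder: −10x−30. Dividing through by −10 gives the monic gcd x+3.
Then lcm(f, g) = f·g / gcd(f, g); expanding and making the result monic gives the answer.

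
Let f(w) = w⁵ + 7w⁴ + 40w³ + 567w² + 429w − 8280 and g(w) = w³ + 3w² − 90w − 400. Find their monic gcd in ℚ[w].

w² + 13w + 40

Apply the Euclidean algorithm:
  w⁵ + 7w⁴ + 40w³ + 567w² + 429w − 8280 = (w² + 4w + 118)(w³ + 3w² − 90w − 400) + (973w² + 12649w + 38920)
  w³ + 3w² − 90w − 400 = ((1/973)w − 10/973)(973w² + 12649w + 38920) + (0)
Last nonzero remainder: 973w² + 12649w + 38920. Dividing through by 973 gives the monic gcd w² + 13w + 40.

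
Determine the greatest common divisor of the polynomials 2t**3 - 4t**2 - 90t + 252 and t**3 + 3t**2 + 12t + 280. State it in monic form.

t + 7

Repeated division with remainder:
  2t**3 - 4t**2 - 90t + 252 = (2)(t**3 + 3t**2 + 12t + 280) + (-10t**2 - 114t - 308)
  t**3 + 3t**2 + 12t + 280 = (-(1/10)t + 21/25)(-10t**2 - 114t - 308) + ((1924/25)t + 13468/25)
  -10t**2 - 114t - 308 = (-(125/962)t - 275/481)((1924/25)t + 13468/25) + (0)
Last nonzero remainder: (1924/25)t + 13468/25. Dividing through by 1924/25 gives the monic gcd t + 7.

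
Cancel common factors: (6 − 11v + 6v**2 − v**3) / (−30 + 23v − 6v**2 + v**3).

Euclidean algorithm in ℚ[v]:
  −v**3 + 6v**2 − 11v + 6 = (−1)(v**3 − 6v**2 + 23v − 30) + (12v − 24)
  v**3 − 6v**2 + 23v − 30 = ((1/12)v**2 − (1/3)v + 5/4)(12v − 24) + (0)
Last nonzero remainder: 12v − 24. Dividing through by 12 gives the monic gcd v − 2.
Cancel v − 2 from numerator and denominator to get the reduced form.

(−3 + 4v − v**2)/(15 − 4v + v**2)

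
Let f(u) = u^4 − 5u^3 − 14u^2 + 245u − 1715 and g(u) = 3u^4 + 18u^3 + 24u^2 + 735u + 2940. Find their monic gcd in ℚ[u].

Apply the Euclidean algorithm:
  u^4 − 5u^3 − 14u^2 + 245u − 1715 = (1/3)(3u^4 + 18u^3 + 24u^2 + 735u + 2940) + (−11u^3 − 22u^2 − 2695)
  3u^4 + 18u^3 + 24u^2 + 735u + 2940 = (−(3/11)u − 12/11)(−11u^3 − 22u^2 − 2695) + (0)
Last nonzero remainder: −11u^3 − 22u^2 − 2695. Dividing through by −11 gives the monic gcd u^3 + 2u^2 + 245.

u^3 + 2u^2 + 245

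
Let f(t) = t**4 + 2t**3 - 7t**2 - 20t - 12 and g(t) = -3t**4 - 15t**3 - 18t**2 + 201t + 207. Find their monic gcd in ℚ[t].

t**2 - 2t - 3

Apply the Euclidean algorithm:
  t**4 + 2t**3 - 7t**2 - 20t - 12 = (-1/3)(-3t**4 - 15t**3 - 18t**2 + 201t + 207) + (-3t**3 - 13t**2 + 47t + 57)
  -3t**4 - 15t**3 - 18t**2 + 201t + 207 = (t + 2/3)(-3t**3 - 13t**2 + 47t + 57) + (-(169/3)t**2 + (338/3)t + 169)
  -3t**3 - 13t**2 + 47t + 57 = ((9/169)t + 57/169)(-(169/3)t**2 + (338/3)t + 169) + (0)
Last nonzero remainder: -(169/3)t**2 + (338/3)t + 169. Dividing through by -169/3 gives the monic gcd t**2 - 2t - 3.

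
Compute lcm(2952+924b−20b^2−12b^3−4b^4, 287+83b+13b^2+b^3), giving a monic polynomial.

By polynomial division,
  −4b^4−12b^3−20b^2+924b+2952 = (−4b+40)(b^3+13b^2+83b+287) + (−208b^2−1248b−8528)
  b^3+13b^2+83b+287 = (−(1/208)b−7/208)(−208b^2−1248b−8528) + (0)
Last nonzero remainder: −208b^2−1248b−8528. Dividing through by −208 gives the monic gcd b^2+6b+41.
Then lcm(f, g) = f·g / gcd(f, g); expanding and making the result monic gives the answer.

−5166−2355b−196b^2+26b^3+10b^4+b^5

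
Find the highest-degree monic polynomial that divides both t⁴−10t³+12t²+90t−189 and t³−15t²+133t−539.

Repeated division with remainder:
  t⁴−10t³+12t²+90t−189 = (t+5)(t³−15t²+133t−539) + (−46t²−36t+2506)
  t³−15t²+133t−539 = (−(1/46)t+363/1058)(−46t²−36t+2506) + ((105710/529)t−739970/529)
  −46t²−36t+2506 = (−(12167/52855)t−94691/52855)((105710/529)t−739970/529) + (0)
Last nonzero remainder: (105710/529)t−739970/529. Dividing through by 105710/529 gives the monic gcd t−7.

t−7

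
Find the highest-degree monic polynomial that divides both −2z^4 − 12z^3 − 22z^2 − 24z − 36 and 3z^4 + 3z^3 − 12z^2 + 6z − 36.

z^3 + 3z^2 + 2z + 6

By polynomial division,
  −2z^4 − 12z^3 − 22z^2 − 24z − 36 = (−2/3)(3z^4 + 3z^3 − 12z^2 + 6z − 36) + (−10z^3 − 30z^2 − 20z − 60)
  3z^4 + 3z^3 − 12z^2 + 6z − 36 = (−(3/10)z + 3/5)(−10z^3 − 30z^2 − 20z − 60) + (0)
Last nonzero remainder: −10z^3 − 30z^2 − 20z − 60. Dividing through by −10 gives the monic gcd z^3 + 3z^2 + 2z + 6.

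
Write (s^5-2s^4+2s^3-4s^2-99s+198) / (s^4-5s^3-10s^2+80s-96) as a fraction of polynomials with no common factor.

(s^3+3s^2+11s+33)/(s^2-16)

Euclidean algorithm in ℚ[s]:
  s^5-2s^4+2s^3-4s^2-99s+198 = (s+3)(s^4-5s^3-10s^2+80s-96) + (27s^3-54s^2-243s+486)
  s^4-5s^3-10s^2+80s-96 = ((1/27)s-1/9)(27s^3-54s^2-243s+486) + (-7s^2+35s-42)
  27s^3-54s^2-243s+486 = (-(27/7)s-81/7)(-7s^2+35s-42) + (0)
Last nonzero remainder: -7s^2+35s-42. Dividing through by -7 gives the monic gcd s^2-5s+6.
Cancel s^2-5s+6 from numerator and denominator to get the reduced form.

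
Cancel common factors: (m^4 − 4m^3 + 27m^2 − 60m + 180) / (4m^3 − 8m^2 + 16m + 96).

Apply the Euclidean algorithm:
  m^4 − 4m^3 + 27m^2 − 60m + 180 = ((1/4)m − 1/2)(4m^3 − 8m^2 + 16m + 96) + (19m^2 − 76m + 228)
  4m^3 − 8m^2 + 16m + 96 = ((4/19)m + 8/19)(19m^2 − 76m + 228) + (0)
Last nonzero remainder: 19m^2 − 76m + 228. Dividing through by 19 gives the monic gcd m^2 − 4m + 12.
Cancel m^2 − 4m + 12 from numerator and denominator to get the reduced form.

(m^2 + 15)/(4m + 8)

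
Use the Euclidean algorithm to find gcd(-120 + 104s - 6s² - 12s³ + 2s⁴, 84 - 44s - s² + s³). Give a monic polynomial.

By polynomial division,
  2s⁴ - 12s³ - 6s² + 104s - 120 = (2s - 10)(s³ - s² - 44s + 84) + (72s² - 504s + 720)
  s³ - s² - 44s + 84 = ((1/72)s + 1/12)(72s² - 504s + 720) + (-12s + 24)
  72s² - 504s + 720 = (-6s + 30)(-12s + 24) + (0)
Last nonzero remainder: -12s + 24. Dividing through by -12 gives the monic gcd s - 2.

-2 + s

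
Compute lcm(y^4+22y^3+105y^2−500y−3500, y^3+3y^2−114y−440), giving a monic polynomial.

y^6+15y^5−93y^4−2203y^3−4620y^2+46500y+154000

Apply the Euclidean algorithm:
  y^4+22y^3+105y^2−500y−3500 = (y+19)(y^3+3y^2−114y−440) + (162y^2+2106y+4860)
  y^3+3y^2−114y−440 = ((1/162)y−5/81)(162y^2+2106y+4860) + (−14y−140)
  162y^2+2106y+4860 = (−(81/7)y−243/7)(−14y−140) + (0)
Last nonzero remainder: −14y−140. Dividing through by −14 gives the monic gcd y+10.
Then lcm(f, g) = f·g / gcd(f, g); expanding and making the result monic gives the answer.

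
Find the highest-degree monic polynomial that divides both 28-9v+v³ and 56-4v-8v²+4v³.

7-4v+v²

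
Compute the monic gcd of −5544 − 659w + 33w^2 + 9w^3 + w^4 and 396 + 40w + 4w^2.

99 + 10w + w^2

Euclidean algorithm in ℚ[w]:
  w^4 + 9w^3 + 33w^2 − 659w − 5544 = ((1/4)w^2 − (1/4)w − 14)(4w^2 + 40w + 396) + (0)
Last nonzero remainder: 4w^2 + 40w + 396. Dividing through by 4 gives the monic gcd w^2 + 10w + 99.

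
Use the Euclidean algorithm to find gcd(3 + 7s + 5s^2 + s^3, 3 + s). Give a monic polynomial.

3 + s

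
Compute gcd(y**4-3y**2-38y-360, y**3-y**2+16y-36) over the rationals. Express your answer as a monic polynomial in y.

Euclidean algorithm in ℚ[y]:
  y**4-3y**2-38y-360 = (y+1)(y**3-y**2+16y-36) + (-18y**2-18y-324)
  y**3-y**2+16y-36 = (-(1/18)y+1/9)(-18y**2-18y-324) + (0)
Last nonzero remainder: -18y**2-18y-324. Dividing through by -18 gives the monic gcd y**2+y+18.

y**2+y+18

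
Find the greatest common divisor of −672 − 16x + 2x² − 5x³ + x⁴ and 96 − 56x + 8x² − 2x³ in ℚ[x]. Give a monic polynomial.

Repeated division with remainder:
  x⁴ − 5x³ + 2x² − 16x − 672 = (−(1/2)x + 1/2)(−2x³ + 8x² − 56x + 96) + (−30x² + 60x − 720)
  −2x³ + 8x² − 56x + 96 = ((1/15)x − 2/15)(−30x² + 60x − 720) + (0)
Last nonzero remainder: −30x² + 60x − 720. Dividing through by −30 gives the monic gcd x² − 2x + 24.

24 − 2x + x²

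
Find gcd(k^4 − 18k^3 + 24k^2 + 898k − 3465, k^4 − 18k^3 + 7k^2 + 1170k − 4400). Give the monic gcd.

k^2 − 16k + 55

Euclidean algorithm in ℚ[k]:
  k^4 − 18k^3 + 24k^2 + 898k − 3465 = (k^4 − 18k^3 + 7k^2 + 1170k − 4400) + (17k^2 − 272k + 935)
  k^4 − 18k^3 + 7k^2 + 1170k − 4400 = ((1/17)k^2 − (2/17)k − 80/17)(17k^2 − 272k + 935) + (0)
Last nonzero remainder: 17k^2 − 272k + 935. Dividing through by 17 gives the monic gcd k^2 − 16k + 55.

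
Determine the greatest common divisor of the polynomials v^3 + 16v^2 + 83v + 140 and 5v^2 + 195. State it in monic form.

1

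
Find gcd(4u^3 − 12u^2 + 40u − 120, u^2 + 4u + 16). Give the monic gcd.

1

Repeated division with remainder:
  4u^3 − 12u^2 + 40u − 120 = (4u − 28)(u^2 + 4u + 16) + (88u + 328)
  u^2 + 4u + 16 = ((1/88)u + 3/968)(88u + 328) + (1813/121)
  88u + 328 = ((10648/1813)u + 39688/1813)(1813/121) + (0)
The last nonzero remainder is the constant 1813/121, so the polynomials are coprime and gcd = 1.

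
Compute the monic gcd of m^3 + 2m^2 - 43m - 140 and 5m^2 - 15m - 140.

Euclidean algorithm in ℚ[m]:
  m^3 + 2m^2 - 43m - 140 = ((1/5)m + 1)(5m^2 - 15m - 140) + (0)
Last nonzero remainder: 5m^2 - 15m - 140. Dividing through by 5 gives the monic gcd m^2 - 3m - 28.

m^2 - 3m - 28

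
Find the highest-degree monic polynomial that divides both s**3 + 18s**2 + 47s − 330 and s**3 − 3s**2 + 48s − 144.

s − 3

Apply the Euclidean algorithm:
  s**3 + 18s**2 + 47s − 330 = (s**3 − 3s**2 + 48s − 144) + (21s**2 − s − 186)
  s**3 − 3s**2 + 48s − 144 = ((1/21)s − 62/441)(21s**2 − s − 186) + ((25012/441)s − 25012/147)
  21s**2 − s − 186 = ((9261/25012)s + 13671/12506)((25012/441)s − 25012/147) + (0)
Last nonzero remainder: (25012/441)s − 25012/147. Dividing through by 25012/441 gives the monic gcd s − 3.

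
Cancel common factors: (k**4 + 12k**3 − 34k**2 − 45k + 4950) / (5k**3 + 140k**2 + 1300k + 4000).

(k**3 + 2k**2 − 54k + 495)/(5k**2 + 90k + 400)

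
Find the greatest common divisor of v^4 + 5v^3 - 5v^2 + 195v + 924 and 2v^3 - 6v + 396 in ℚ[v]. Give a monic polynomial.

v^2 - 6v + 33

Apply the Euclidean algorithm:
  v^4 + 5v^3 - 5v^2 + 195v + 924 = ((1/2)v + 5/2)(2v^3 - 6v + 396) + (-2v^2 + 12v - 66)
  2v^3 - 6v + 396 = (-v - 6)(-2v^2 + 12v - 66) + (0)
Last nonzero remainder: -2v^2 + 12v - 66. Dividing through by -2 gives the monic gcd v^2 - 6v + 33.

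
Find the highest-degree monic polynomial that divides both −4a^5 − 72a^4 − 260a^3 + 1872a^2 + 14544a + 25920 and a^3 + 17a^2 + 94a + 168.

a^2 + 10a + 24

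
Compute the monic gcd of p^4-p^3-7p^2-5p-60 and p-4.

Apply the Euclidean algorithm:
  p^4-p^3-7p^2-5p-60 = (p^3+3p^2+5p+15)(p-4) + (0)
The last nonzero remainder p-4 is already monic.

p-4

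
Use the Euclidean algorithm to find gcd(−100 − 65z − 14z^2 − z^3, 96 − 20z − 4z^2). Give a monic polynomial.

1

Repeated division with remainder:
  −z^3 − 14z^2 − 65z − 100 = ((1/4)z + 9/4)(−4z^2 − 20z + 96) + (−44z − 316)
  −4z^2 − 20z + 96 = ((1/11)z − 24/121)(−44z − 316) + (4032/121)
  −44z − 316 = (−(1331/1008)z − 9559/1008)(4032/121) + (0)
The last nonzero remainder is the constant 4032/121, so the polynomials are coprime and gcd = 1.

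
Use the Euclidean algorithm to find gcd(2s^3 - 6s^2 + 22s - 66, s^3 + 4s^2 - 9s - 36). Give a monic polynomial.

s - 3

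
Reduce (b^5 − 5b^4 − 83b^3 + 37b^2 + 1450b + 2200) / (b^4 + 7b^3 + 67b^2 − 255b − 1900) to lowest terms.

(b^3 − 4b^2 − 67b − 110)/(b^2 + 8b + 95)

Euclidean algorithm in ℚ[b]:
  b^5 − 5b^4 − 83b^3 + 37b^2 + 1450b + 2200 = (b − 12)(b^4 + 7b^3 + 67b^2 − 255b − 1900) + (−66b^3 + 1096b^2 + 290b − 20600)
  b^4 + 7b^3 + 67b^2 − 255b − 1900 = (−(1/66)b − 779/2178)(−66b^3 + 1096b^2 + 290b − 20600) + ((504640/1089)b^2 − (504640/1089)b − 10092800/1089)
  −66b^3 + 1096b^2 + 290b − 20600 = (−(35937/252320)b + 112167/50464)((504640/1089)b^2 − (504640/1089)b − 10092800/1089) + (0)
Last nonzero remainder: (504640/1089)b^2 − (504640/1089)b − 10092800/1089. Dividing through by 504640/1089 gives the monic gcd b^2 − b − 20.
Cancel b^2 − b − 20 from numerator and denominator to get the reduced form.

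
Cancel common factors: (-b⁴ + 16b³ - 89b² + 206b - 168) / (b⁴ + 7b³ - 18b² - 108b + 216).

(-b² + 11b - 28)/(b² + 12b + 36)

By polynomial division,
  -b⁴ + 16b³ - 89b² + 206b - 168 = (-1)(b⁴ + 7b³ - 18b² - 108b + 216) + (23b³ - 107b² + 98b + 48)
  b⁴ + 7b³ - 18b² - 108b + 216 = ((1/23)b + 268/529)(23b³ - 107b² + 98b + 48) + ((16900/529)b² - (84500/529)b + 101400/529)
  23b³ - 107b² + 98b + 48 = ((12167/16900)b + 1058/4225)((16900/529)b² - (84500/529)b + 101400/529) + (0)
Last nonzero remainder: (16900/529)b² - (84500/529)b + 101400/529. Dividing through by 16900/529 gives the monic gcd b² - 5b + 6.
Cancel b² - 5b + 6 from numerator and denominator to get the reduced form.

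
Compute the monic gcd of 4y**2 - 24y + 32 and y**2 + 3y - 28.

y - 4

Repeated division with remainder:
  4y**2 - 24y + 32 = (4)(y**2 + 3y - 28) + (-36y + 144)
  y**2 + 3y - 28 = (-(1/36)y - 7/36)(-36y + 144) + (0)
Last nonzero remainder: -36y + 144. Dividing through by -36 gives the monic gcd y - 4.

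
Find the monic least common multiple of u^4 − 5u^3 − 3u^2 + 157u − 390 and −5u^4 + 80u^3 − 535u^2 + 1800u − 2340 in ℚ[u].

Euclidean algorithm in ℚ[u]:
  u^4 − 5u^3 − 3u^2 + 157u − 390 = (−1/5)(−5u^4 + 80u^3 − 535u^2 + 1800u − 2340) + (11u^3 − 110u^2 + 517u − 858)
  −5u^4 + 80u^3 − 535u^2 + 1800u − 2340 = (−(5/11)u + 30/11)(11u^3 − 110u^2 + 517u − 858) + (0)
Last nonzero remainder: 11u^3 − 110u^2 + 517u − 858. Dividing through by 11 gives the monic gcd u^3 − 10u^2 + 47u − 78.
Then lcm(f, g) = f·g / gcd(f, g); expanding and making the result monic gives the answer.

u^5 − 11u^4 + 27u^3 + 175u^2 − 1332u + 2340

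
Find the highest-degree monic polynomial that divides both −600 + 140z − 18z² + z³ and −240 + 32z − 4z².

Euclidean algorithm in ℚ[z]:
  z³ − 18z² + 140z − 600 = (−(1/4)z + 5/2)(−4z² + 32z − 240) + (0)
Last nonzero remainder: −4z² + 32z − 240. Dividing through by −4 gives the monic gcd z² − 8z + 60.

60 − 8z + z²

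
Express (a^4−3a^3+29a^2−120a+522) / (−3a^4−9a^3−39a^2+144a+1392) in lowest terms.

Euclidean algorithm in ℚ[a]:
  a^4−3a^3+29a^2−120a+522 = (−1/3)(−3a^4−9a^3−39a^2+144a+1392) + (−6a^3+16a^2−72a+986)
  −3a^4−9a^3−39a^2+144a+1392 = ((1/2)a+17/6)(−6a^3+16a^2−72a+986) + (−(145/3)a^2−145a−4205/3)
  −6a^3+16a^2−72a+986 = ((18/145)a−102/145)(−(145/3)a^2−145a−4205/3) + (0)
Last nonzero remainder: −(145/3)a^2−145a−4205/3. Dividing through by −145/3 gives the monic gcd a^2+3a+29.
Cancel a^2+3a+29 from numerator and denominator to get the reduced form.

(−a^2+6a−18)/(3a^2−48)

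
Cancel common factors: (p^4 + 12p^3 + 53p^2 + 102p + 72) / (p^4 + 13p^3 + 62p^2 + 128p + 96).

Apply the Euclidean algorithm:
  p^4 + 12p^3 + 53p^2 + 102p + 72 = (p^4 + 13p^3 + 62p^2 + 128p + 96) + (-p^3 - 9p^2 - 26p - 24)
  p^4 + 13p^3 + 62p^2 + 128p + 96 = (-p - 4)(-p^3 - 9p^2 - 26p - 24) + (0)
Last nonzero remainder: -p^3 - 9p^2 - 26p - 24. Dividing through by -1 gives the monic gcd p^3 + 9p^2 + 26p + 24.
Cancel p^3 + 9p^2 + 26p + 24 from numerator and denominator to get the reduced form.

(p + 3)/(p + 4)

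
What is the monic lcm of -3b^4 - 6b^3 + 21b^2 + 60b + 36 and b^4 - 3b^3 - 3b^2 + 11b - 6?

Euclidean algorithm in ℚ[b]:
  -3b^4 - 6b^3 + 21b^2 + 60b + 36 = (-3)(b^4 - 3b^3 - 3b^2 + 11b - 6) + (-15b^3 + 12b^2 + 93b + 18)
  b^4 - 3b^3 - 3b^2 + 11b - 6 = (-(1/15)b + 11/75)(-15b^3 + 12b^2 + 93b + 18) + ((36/25)b^2 - (36/25)b - 216/25)
  -15b^3 + 12b^2 + 93b + 18 = (-(125/12)b - 25/12)((36/25)b^2 - (36/25)b - 216/25) + (0)
Last nonzero remainder: (36/25)b^2 - (36/25)b - 216/25. Dividing through by 36/25 gives the monic gcd b^2 - b - 6.
Then lcm(f, g) = f·g / gcd(f, g); expanding and making the result monic gives the answer.

b^6 - 10b^4 - 4b^3 + 21b^2 + 4b - 12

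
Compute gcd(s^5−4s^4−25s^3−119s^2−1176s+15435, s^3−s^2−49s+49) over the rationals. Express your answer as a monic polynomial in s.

s^2−49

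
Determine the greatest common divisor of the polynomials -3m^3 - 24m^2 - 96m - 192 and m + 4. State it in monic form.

m + 4

By polynomial division,
  -3m^3 - 24m^2 - 96m - 192 = (-3m^2 - 12m - 48)(m + 4) + (0)
The last nonzero remainder m + 4 is already monic.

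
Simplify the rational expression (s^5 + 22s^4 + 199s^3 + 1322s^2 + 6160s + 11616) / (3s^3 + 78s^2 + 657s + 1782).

(s^3 + 5s^2 + 48s + 176)/(3s + 27)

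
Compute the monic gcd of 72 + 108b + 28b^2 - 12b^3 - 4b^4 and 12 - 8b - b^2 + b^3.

3 + b

Euclidean algorithm in ℚ[b]:
  -4b^4 - 12b^3 + 28b^2 + 108b + 72 = (-4b - 16)(b^3 - b^2 - 8b + 12) + (-20b^2 + 28b + 264)
  b^3 - b^2 - 8b + 12 = (-(1/20)b - 1/50)(-20b^2 + 28b + 264) + ((144/25)b + 432/25)
  -20b^2 + 28b + 264 = (-(125/36)b + 275/18)((144/25)b + 432/25) + (0)
Last nonzero remainder: (144/25)b + 432/25. Dividing through by 144/25 gives the monic gcd b + 3.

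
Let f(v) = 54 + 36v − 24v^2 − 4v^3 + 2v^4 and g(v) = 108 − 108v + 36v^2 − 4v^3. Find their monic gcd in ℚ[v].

9 − 6v + v^2

By polynomial division,
  2v^4 − 4v^3 − 24v^2 + 36v + 54 = (−(1/2)v − 7/2)(−4v^3 + 36v^2 − 108v + 108) + (48v^2 − 288v + 432)
  −4v^3 + 36v^2 − 108v + 108 = (−(1/12)v + 1/4)(48v^2 − 288v + 432) + (0)
Last nonzero remainder: 48v^2 − 288v + 432. Dividing through by 48 gives the monic gcd v^2 − 6v + 9.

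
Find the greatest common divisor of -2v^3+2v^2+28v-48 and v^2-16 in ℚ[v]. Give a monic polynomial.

Euclidean algorithm in ℚ[v]:
  -2v^3+2v^2+28v-48 = (-2v+2)(v^2-16) + (-4v-16)
  v^2-16 = (-(1/4)v+1)(-4v-16) + (0)
Last nonzero remainder: -4v-16. Dividing through by -4 gives the monic gcd v+4.

v+4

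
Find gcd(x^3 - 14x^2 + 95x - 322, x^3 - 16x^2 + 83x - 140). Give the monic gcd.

Repeated division with remainder:
  x^3 - 14x^2 + 95x - 322 = (x^3 - 16x^2 + 83x - 140) + (2x^2 + 12x - 182)
  x^3 - 16x^2 + 83x - 140 = ((1/2)x - 11)(2x^2 + 12x - 182) + (306x - 2142)
  2x^2 + 12x - 182 = ((1/153)x + 13/153)(306x - 2142) + (0)
Last nonzero remainder: 306x - 2142. Dividing through by 306 gives the monic gcd x - 7.

x - 7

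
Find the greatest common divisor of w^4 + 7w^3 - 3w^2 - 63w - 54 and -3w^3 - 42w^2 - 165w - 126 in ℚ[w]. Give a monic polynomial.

Apply the Euclidean algorithm:
  w^4 + 7w^3 - 3w^2 - 63w - 54 = (-(1/3)w + 7/3)(-3w^3 - 42w^2 - 165w - 126) + (40w^2 + 280w + 240)
  -3w^3 - 42w^2 - 165w - 126 = (-(3/40)w - 21/40)(40w^2 + 280w + 240) + (0)
Last nonzero remainder: 40w^2 + 280w + 240. Dividing through by 40 gives the monic gcd w^2 + 7w + 6.

w^2 + 7w + 6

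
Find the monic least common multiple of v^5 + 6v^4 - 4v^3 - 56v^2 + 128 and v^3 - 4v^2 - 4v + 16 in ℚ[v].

v^6 + 2v^5 - 28v^4 - 40v^3 + 224v^2 + 128v - 512

Repeated division with remainder:
  v^5 + 6v^4 - 4v^3 - 56v^2 + 128 = (v^2 + 10v + 40)(v^3 - 4v^2 - 4v + 16) + (128v^2 - 512)
  v^3 - 4v^2 - 4v + 16 = ((1/128)v - 1/32)(128v^2 - 512) + (0)
Last nonzero remainder: 128v^2 - 512. Dividing through by 128 gives the monic gcd v^2 - 4.
Then lcm(f, g) = f·g / gcd(f, g); expanding and making the result monic gives the answer.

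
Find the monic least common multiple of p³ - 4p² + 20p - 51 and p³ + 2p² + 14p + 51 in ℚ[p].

p⁴ - p³ + 8p² + 9p - 153

Repeated division with remainder:
  p³ - 4p² + 20p - 51 = (p³ + 2p² + 14p + 51) + (-6p² + 6p - 102)
  p³ + 2p² + 14p + 51 = (-(1/6)p - 1/2)(-6p² + 6p - 102) + (0)
Last nonzero remainder: -6p² + 6p - 102. Dividing through by -6 gives the monic gcd p² - p + 17.
Then lcm(f, g) = f·g / gcd(f, g); expanding and making the result monic gives the answer.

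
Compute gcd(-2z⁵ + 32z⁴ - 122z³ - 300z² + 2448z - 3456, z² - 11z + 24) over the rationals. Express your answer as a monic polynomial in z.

By polynomial division,
  -2z⁵ + 32z⁴ - 122z³ - 300z² + 2448z - 3456 = (-2z³ + 10z² + 36z - 144)(z² - 11z + 24) + (0)
The last nonzero remainder z² - 11z + 24 is already monic.

z² - 11z + 24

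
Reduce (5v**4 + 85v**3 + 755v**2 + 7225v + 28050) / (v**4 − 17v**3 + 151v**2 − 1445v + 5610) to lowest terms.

(5v**2 + 85v + 330)/(v**2 − 17v + 66)

Apply the Euclidean algorithm:
  5v**4 + 85v**3 + 755v**2 + 7225v + 28050 = (5)(v**4 − 17v**3 + 151v**2 − 1445v + 5610) + (170v**3 + 14450v)
  v**4 − 17v**3 + 151v**2 − 1445v + 5610 = ((1/170)v − 1/10)(170v**3 + 14450v) + (66v**2 + 5610)
  170v**3 + 14450v = ((85/33)v)(66v**2 + 5610) + (0)
Last nonzero remainder: 66v**2 + 5610. Dividing through by 66 gives the monic gcd v**2 + 85.
Cancel v**2 + 85 from numerator and denominator to get the reduced form.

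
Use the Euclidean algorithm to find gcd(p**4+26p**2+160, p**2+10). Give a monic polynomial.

p**2+10

Euclidean algorithm in ℚ[p]:
  p**4+26p**2+160 = (p**2+16)(p**2+10) + (0)
The last nonzero remainder p**2+10 is already monic.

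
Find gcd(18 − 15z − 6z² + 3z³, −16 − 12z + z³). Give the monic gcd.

2 + z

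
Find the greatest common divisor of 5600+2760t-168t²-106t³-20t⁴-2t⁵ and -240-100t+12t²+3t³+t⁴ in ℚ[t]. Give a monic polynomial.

By polynomial division,
  -2t⁵-20t⁴-106t³-168t²+2760t+5600 = (-2t-14)(t⁴+3t³+12t²-100t-240) + (-40t³-200t²+880t+2240)
  t⁴+3t³+12t²-100t-240 = (-(1/40)t+1/20)(-40t³-200t²+880t+2240) + (44t²-88t-352)
  -40t³-200t²+880t+2240 = (-(10/11)t-70/11)(44t²-88t-352) + (0)
Last nonzero remainder: 44t²-88t-352. Dividing through by 44 gives the monic gcd t²-2t-8.

-8-2t+t²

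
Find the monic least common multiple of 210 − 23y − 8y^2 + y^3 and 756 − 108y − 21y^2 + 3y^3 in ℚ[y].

By polynomial division,
  y^3 − 8y^2 − 23y + 210 = (1/3)(3y^3 − 21y^2 − 108y + 756) + (−y^2 + 13y − 42)
  3y^3 − 21y^2 − 108y + 756 = (−3y − 18)(−y^2 + 13y − 42) + (0)
Last nonzero remainder: −y^2 + 13y − 42. Dividing through by −1 gives the monic gcd y^2 − 13y + 42.
Then lcm(f, g) = f·g / gcd(f, g); expanding and making the result monic gives the answer.

1260 + 72y − 71y^2 − 2y^3 + y^4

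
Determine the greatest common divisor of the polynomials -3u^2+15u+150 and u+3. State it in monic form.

Repeated division with remainder:
  -3u^2+15u+150 = (-3u+24)(u+3) + (78)
  u+3 = ((1/78)u+1/26)(78) + (0)
The last nonzero remainder is the constant 78, so the polynomials are coprime and gcd = 1.

1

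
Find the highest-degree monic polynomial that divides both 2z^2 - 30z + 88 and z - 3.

1

By polynomial division,
  2z^2 - 30z + 88 = (2z - 24)(z - 3) + (16)
  z - 3 = ((1/16)z - 3/16)(16) + (0)
The last nonzero remainder is the constant 16, so the polynomials are coprime and gcd = 1.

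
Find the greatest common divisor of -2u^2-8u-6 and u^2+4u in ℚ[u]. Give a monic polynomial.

By polynomial division,
  -2u^2-8u-6 = (-2)(u^2+4u) + (-6)
  u^2+4u = (-(1/6)u^2-(2/3)u)(-6) + (0)
The last nonzero remainder is the constant -6, so the polynomials are coprime and gcd = 1.

1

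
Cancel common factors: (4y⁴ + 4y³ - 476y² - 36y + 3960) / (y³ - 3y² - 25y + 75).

(4y³ + 16y² - 428y - 1320)/(y² - 25)

Repeated division with remainder:
  4y⁴ + 4y³ - 476y² - 36y + 3960 = (4y + 16)(y³ - 3y² - 25y + 75) + (-328y² + 64y + 2760)
  y³ - 3y² - 25y + 75 = (-(1/328)y + 115/13448)(-328y² + 64y + 2760) + (-(28800/1681)y + 86400/1681)
  -328y² + 64y + 2760 = ((68921/3600)y + 38663/720)(-(28800/1681)y + 86400/1681) + (0)
Last nonzero remainder: -(28800/1681)y + 86400/1681. Dividing through by -28800/1681 gives the monic gcd y - 3.
Cancel y - 3 from numerator and denominator to get the reduced form.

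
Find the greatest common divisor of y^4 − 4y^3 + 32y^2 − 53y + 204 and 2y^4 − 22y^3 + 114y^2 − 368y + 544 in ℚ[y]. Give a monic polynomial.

Euclidean algorithm in ℚ[y]:
  y^4 − 4y^3 + 32y^2 − 53y + 204 = (1/2)(2y^4 − 22y^3 + 114y^2 − 368y + 544) + (7y^3 − 25y^2 + 131y − 68)
  2y^4 − 22y^3 + 114y^2 − 368y + 544 = ((2/7)y − 104/49)(7y^3 − 25y^2 + 131y − 68) + ((1152/49)y^2 − (3456/49)y + 19584/49)
  7y^3 − 25y^2 + 131y − 68 = ((343/1152)y − 49/288)((1152/49)y^2 − (3456/49)y + 19584/49) + (0)
Last nonzero remainder: (1152/49)y^2 − (3456/49)y + 19584/49. Dividing through by 1152/49 gives the monic gcd y^2 − 3y + 17.

y^2 − 3y + 17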